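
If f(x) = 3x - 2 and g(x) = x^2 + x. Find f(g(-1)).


g(-1) = 0
f(0) = -2

-2


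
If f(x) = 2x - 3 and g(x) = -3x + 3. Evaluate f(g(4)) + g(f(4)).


-33


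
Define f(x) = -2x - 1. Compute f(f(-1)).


f(-1) = 1
f(1) = -3

-3


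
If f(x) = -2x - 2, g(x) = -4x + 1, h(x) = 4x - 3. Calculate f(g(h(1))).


h(1) = 1
g(1) = -3
f(-3) = 4

4


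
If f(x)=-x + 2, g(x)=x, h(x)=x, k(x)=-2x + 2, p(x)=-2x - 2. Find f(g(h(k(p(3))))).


p(3) = -8
k(-8) = 18
h(18) = 18
g(18) = 18
f(18) = -16

-16


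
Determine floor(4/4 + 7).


4/4 = 1
1 + 7 = 8
floor(8) = 8

8


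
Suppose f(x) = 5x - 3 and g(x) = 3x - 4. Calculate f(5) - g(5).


f(5) = 22
g(5) = 11
Difference = 11

11


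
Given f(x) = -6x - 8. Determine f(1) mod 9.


4


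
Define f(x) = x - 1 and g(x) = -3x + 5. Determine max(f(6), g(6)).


f(6) = 5
g(6) = -13
max = 5

5


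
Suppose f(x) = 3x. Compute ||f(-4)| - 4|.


f(-4) = -12
|-12| = 12
|12 - 4| = 8

8


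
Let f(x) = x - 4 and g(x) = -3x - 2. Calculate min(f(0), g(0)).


f(0) = -4
g(0) = -2
min = -4

-4


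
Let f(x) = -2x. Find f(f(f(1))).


f(1) = -2
f(-2) = 4
f(4) = -8

-8


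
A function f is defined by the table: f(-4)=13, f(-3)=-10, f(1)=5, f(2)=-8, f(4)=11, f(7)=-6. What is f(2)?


Reading from the table at x = 2

-8


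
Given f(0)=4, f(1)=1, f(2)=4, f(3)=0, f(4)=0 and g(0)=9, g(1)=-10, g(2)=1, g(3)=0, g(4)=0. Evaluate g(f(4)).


f(4) = 0
g(0) = 9

9


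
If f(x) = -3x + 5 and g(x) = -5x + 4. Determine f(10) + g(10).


f(10) = -25
g(10) = -46
Sum = -71

-71


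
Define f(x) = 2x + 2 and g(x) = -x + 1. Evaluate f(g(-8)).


g(-8) = 9
f(9) = 20

20


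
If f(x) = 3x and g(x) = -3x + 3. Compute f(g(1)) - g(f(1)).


f(g(1)) = 0
g(f(1)) = -6
Difference = 6

6


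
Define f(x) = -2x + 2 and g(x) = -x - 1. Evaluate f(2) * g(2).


6


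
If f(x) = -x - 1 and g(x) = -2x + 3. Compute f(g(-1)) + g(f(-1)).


f(g(-1)) = -6
g(f(-1)) = 3
Sum = -3

-3


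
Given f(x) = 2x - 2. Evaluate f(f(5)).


f(5) = 8
f(8) = 14

14


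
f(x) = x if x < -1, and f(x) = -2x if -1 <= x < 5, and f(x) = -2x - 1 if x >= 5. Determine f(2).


2 satisfies -1 <= x < 5
f(2) = -4

-4


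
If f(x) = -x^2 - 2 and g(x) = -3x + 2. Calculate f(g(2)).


g(2) = -4
f(-4) = (-1)*(-4)^2 - 2 = -18

-18


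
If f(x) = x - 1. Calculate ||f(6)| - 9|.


f(6) = 5
|5| = 5
|5 - 9| = 4

4


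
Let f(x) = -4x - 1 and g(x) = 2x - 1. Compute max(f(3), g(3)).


f(3) = -13
g(3) = 5
max = 5

5


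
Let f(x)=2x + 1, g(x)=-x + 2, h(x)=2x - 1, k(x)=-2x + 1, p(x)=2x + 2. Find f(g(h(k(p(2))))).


p(2) = 6
k(6) = -11
h(-11) = -23
g(-23) = 25
f(25) = 51

51


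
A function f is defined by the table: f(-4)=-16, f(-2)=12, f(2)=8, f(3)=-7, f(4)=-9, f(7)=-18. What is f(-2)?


Reading from the table at x = -2

12


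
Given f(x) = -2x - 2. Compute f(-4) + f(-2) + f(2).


2


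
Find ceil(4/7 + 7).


4/7 = 0.5714
0.5714 + 7 = 7.5714
ceil(7.5714) = 8

8


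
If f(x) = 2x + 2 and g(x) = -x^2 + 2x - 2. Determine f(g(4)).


-18


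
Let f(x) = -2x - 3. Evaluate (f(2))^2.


f(2) = -7
(-7)^2 = 49

49


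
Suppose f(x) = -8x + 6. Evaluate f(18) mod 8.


f(18) = -138
-138 mod 8 = 6

6


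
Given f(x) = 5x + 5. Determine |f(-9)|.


f(-9) = -40
|-40| = 40

40


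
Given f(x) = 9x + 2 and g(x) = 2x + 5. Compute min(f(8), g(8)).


f(8) = 74
g(8) = 21
min = 21

21


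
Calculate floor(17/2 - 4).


4


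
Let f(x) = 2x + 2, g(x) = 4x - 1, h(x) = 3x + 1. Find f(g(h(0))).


h(0) = 1
g(1) = 3
f(3) = 8

8


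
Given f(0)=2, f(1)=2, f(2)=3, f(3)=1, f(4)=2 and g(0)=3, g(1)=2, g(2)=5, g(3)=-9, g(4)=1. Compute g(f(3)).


f(3) = 1
g(1) = 2

2


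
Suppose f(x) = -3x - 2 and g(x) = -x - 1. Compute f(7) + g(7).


-31


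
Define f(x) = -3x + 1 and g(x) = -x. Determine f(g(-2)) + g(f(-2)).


-12


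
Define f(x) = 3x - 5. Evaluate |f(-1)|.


f(-1) = -8
|-8| = 8

8


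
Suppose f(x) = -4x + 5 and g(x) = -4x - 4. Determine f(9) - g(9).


f(9) = -31
g(9) = -40
Difference = 9

9


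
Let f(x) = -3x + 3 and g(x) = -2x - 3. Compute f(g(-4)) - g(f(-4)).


f(g(-4)) = -12
g(f(-4)) = -33
Difference = 21

21


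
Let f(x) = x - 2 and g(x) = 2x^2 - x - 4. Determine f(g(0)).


g(0) = -4
f(-4) = -6

-6


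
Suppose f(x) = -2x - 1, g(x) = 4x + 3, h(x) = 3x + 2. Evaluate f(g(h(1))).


h(1) = 5
g(5) = 23
f(23) = -47

-47


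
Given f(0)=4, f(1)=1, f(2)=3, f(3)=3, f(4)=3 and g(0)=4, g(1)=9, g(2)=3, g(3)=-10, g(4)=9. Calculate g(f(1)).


f(1) = 1
g(1) = 9

9


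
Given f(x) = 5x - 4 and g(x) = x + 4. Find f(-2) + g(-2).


f(-2) = -14
g(-2) = 2
Sum = -12

-12


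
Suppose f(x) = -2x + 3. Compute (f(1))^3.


f(1) = 1
(1)^3 = 1

1


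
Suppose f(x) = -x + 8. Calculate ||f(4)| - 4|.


f(4) = 4
|4| = 4
|4 - 4| = 0

0


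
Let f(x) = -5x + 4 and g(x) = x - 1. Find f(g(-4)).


g(-4) = -5
f(-5) = 29

29


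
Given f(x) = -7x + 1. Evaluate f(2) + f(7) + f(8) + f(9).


f(2) = -13
f(7) = -48
f(8) = -55
f(9) = -62
Sum = -178

-178


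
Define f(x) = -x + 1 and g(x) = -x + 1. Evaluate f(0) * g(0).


1


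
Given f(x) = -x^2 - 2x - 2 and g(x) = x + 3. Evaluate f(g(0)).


-17


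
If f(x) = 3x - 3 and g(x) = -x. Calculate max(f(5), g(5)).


f(5) = 12
g(5) = -5
max = 12

12


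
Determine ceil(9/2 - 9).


-4


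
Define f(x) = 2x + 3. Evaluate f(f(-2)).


f(-2) = -1
f(-1) = 1

1


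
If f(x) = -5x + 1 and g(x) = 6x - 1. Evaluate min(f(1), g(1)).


f(1) = -4
g(1) = 5
min = -4

-4


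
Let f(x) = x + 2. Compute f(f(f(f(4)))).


f(4) = 6
f(6) = 8
f(8) = 10
f(10) = 12

12


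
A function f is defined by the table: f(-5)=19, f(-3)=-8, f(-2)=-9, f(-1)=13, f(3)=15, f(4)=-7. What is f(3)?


Reading from the table at x = 3

15


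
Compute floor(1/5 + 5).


1/5 = 0.2
0.2 + 5 = 5.2
floor(5.2) = 5

5


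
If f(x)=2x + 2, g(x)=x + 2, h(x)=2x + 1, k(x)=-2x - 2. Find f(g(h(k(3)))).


k(3) = -8
h(-8) = -15
g(-15) = -13
f(-13) = -24

-24


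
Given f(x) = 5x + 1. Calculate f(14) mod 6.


f(14) = 71
71 mod 6 = 5

5


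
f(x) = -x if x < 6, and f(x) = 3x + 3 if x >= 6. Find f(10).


10 satisfies x >= 6
f(10) = 33

33


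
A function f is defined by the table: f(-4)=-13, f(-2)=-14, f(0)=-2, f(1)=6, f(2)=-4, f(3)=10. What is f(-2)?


-14


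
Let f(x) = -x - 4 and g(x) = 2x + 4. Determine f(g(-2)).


g(-2) = 0
f(0) = -4

-4


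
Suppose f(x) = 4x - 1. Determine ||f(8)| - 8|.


f(8) = 31
|31| = 31
|31 - 8| = 23

23


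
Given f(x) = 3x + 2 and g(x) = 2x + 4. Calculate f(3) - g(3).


f(3) = 11
g(3) = 10
Difference = 1

1


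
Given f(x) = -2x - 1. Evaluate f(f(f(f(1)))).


f(1) = -3
f(-3) = 5
f(5) = -11
f(-11) = 21

21


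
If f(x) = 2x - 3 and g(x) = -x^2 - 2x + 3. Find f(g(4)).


g(4) = -21
f(-21) = -45

-45


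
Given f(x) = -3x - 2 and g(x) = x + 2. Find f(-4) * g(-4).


f(-4) = 10
g(-4) = -2
Product = -20

-20


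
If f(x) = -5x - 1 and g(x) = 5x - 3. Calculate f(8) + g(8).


f(8) = -41
g(8) = 37
Sum = -4

-4


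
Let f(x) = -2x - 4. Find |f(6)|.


16


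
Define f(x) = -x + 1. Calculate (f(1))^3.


f(1) = 0
(0)^3 = 0

0


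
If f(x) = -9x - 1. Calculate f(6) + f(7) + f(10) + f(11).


-310


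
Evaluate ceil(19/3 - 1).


19/3 = 6.3333
6.3333 - 1 = 5.3333
ceil(5.3333) = 6

6


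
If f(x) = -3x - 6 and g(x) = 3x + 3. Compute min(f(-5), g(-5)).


f(-5) = 9
g(-5) = -12
min = -12

-12


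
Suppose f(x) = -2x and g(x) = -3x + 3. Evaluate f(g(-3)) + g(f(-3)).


f(g(-3)) = -24
g(f(-3)) = -15
Sum = -39

-39


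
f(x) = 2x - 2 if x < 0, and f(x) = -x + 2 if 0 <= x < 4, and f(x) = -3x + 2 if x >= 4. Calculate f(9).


9 satisfies x >= 4
f(9) = -25

-25


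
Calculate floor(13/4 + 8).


13/4 = 3.25
3.25 + 8 = 11.25
floor(11.25) = 11

11


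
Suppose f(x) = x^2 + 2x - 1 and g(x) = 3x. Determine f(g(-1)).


g(-1) = -3
f(-3) = 1*(-3)^2 + 2*(-3) - 1 = 2

2


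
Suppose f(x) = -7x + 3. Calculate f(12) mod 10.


f(12) = -81
-81 mod 10 = 9

9


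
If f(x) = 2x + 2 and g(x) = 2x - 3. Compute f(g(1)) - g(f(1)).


f(g(1)) = 0
g(f(1)) = 5
Difference = -5

-5


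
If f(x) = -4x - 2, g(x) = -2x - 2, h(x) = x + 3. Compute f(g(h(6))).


h(6) = 9
g(9) = -20
f(-20) = 78

78


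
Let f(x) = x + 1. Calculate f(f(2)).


f(2) = 3
f(3) = 4

4


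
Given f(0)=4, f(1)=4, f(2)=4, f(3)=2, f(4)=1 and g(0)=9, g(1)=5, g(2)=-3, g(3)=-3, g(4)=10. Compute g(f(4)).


f(4) = 1
g(1) = 5

5


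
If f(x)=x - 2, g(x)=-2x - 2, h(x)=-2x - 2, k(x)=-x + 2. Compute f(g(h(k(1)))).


k(1) = 1
h(1) = -4
g(-4) = 6
f(6) = 4

4


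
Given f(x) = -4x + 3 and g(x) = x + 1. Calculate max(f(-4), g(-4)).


f(-4) = 19
g(-4) = -3
max = 19

19


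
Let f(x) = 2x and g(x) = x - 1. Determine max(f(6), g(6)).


12


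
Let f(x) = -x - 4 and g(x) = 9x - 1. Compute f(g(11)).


g(11) = 98
f(98) = -102

-102


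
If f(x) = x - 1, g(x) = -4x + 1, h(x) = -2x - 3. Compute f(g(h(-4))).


h(-4) = 5
g(5) = -19
f(-19) = -20

-20


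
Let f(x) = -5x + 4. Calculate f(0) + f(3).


f(0) = 4
f(3) = -11
Sum = -7

-7


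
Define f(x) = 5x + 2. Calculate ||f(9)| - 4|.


f(9) = 47
|47| = 47
|47 - 4| = 43

43


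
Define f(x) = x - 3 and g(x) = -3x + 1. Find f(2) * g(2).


f(2) = -1
g(2) = -5
Product = 5

5


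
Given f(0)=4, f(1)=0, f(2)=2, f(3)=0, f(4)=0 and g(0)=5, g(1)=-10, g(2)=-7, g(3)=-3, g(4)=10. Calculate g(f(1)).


f(1) = 0
g(0) = 5

5


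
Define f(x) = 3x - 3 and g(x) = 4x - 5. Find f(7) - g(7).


f(7) = 18
g(7) = 23
Difference = -5

-5


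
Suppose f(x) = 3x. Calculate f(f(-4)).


f(-4) = -12
f(-12) = -36

-36


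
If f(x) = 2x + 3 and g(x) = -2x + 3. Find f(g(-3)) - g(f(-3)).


f(g(-3)) = 21
g(f(-3)) = 9
Difference = 12

12


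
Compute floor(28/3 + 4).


28/3 = 9.3333
9.3333 + 4 = 13.3333
floor(13.3333) = 13

13


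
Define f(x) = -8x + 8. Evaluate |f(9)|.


f(9) = -64
|-64| = 64

64


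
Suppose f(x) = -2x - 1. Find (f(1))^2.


9


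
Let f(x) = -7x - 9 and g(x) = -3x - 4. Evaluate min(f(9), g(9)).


f(9) = -72
g(9) = -31
min = -72

-72


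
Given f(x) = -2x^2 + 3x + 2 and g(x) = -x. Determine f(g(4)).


g(4) = -4
f(-4) = (-2)*(-4)^2 + 3*(-4) + 2 = -42

-42


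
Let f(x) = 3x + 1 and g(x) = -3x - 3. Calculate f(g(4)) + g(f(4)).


f(g(4)) = -44
g(f(4)) = -42
Sum = -86

-86


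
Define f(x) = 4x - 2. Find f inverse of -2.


Solve 4x - 2 = -2
x = (-2 + 2) / 4 = 0

0


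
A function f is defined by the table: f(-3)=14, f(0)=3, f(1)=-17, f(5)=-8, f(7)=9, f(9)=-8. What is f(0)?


3


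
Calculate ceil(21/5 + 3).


21/5 = 4.2
4.2 + 3 = 7.2
ceil(7.2) = 8

8


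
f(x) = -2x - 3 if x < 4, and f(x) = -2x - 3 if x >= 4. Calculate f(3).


3 satisfies x < 4
f(3) = -9

-9


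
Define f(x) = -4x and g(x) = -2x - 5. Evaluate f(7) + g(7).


f(7) = -28
g(7) = -19
Sum = -47

-47


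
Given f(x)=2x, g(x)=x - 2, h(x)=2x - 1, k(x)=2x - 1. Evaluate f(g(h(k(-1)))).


k(-1) = -3
h(-3) = -7
g(-7) = -9
f(-9) = -18

-18


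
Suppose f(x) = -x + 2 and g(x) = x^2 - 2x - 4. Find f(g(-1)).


g(-1) = -1
f(-1) = 3

3


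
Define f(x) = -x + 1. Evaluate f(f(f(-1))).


f(-1) = 2
f(2) = -1
f(-1) = 2

2


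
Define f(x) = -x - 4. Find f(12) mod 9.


f(12) = -16
-16 mod 9 = 2

2


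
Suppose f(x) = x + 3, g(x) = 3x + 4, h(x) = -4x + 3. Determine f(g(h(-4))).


h(-4) = 19
g(19) = 61
f(61) = 64

64


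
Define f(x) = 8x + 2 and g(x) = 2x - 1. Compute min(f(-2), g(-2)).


f(-2) = -14
g(-2) = -5
min = -14

-14


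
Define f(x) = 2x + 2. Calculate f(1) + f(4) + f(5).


26


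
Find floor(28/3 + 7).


28/3 = 9.3333
9.3333 + 7 = 16.3333
floor(16.3333) = 16

16


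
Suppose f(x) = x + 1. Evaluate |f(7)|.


f(7) = 8
|8| = 8

8


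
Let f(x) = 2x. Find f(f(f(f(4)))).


f(4) = 8
f(8) = 16
f(16) = 32
f(32) = 64

64


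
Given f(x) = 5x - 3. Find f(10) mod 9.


f(10) = 47
47 mod 9 = 2

2


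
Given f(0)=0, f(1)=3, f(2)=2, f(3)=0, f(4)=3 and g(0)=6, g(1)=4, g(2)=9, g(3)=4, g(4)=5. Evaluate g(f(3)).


f(3) = 0
g(0) = 6

6


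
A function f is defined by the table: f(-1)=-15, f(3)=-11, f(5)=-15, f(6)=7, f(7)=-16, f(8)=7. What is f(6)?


7


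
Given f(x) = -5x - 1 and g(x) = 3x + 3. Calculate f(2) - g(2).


f(2) = -11
g(2) = 9
Difference = -20

-20


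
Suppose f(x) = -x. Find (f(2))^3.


f(2) = -2
(-2)^3 = -8

-8


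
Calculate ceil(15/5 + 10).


15/5 = 3
3 + 10 = 13
ceil(13) = 13

13


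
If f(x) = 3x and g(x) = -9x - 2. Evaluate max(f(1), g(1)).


3


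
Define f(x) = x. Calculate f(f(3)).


f(3) = 3
f(3) = 3

3


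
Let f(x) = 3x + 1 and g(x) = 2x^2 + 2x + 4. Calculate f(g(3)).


85


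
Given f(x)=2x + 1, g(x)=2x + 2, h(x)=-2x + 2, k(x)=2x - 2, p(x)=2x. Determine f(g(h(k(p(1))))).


p(1) = 2
k(2) = 2
h(2) = -2
g(-2) = -2
f(-2) = -3

-3


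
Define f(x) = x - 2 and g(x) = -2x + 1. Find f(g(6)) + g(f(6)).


f(g(6)) = -13
g(f(6)) = -7
Sum = -20

-20


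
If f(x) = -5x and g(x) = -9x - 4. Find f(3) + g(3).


f(3) = -15
g(3) = -31
Sum = -46

-46


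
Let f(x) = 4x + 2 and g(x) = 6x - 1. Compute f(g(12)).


286


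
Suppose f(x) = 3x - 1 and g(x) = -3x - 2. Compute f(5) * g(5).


f(5) = 14
g(5) = -17
Product = -238

-238


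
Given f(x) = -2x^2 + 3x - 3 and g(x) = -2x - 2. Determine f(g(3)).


-155


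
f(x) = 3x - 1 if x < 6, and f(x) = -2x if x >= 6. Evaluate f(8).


-16


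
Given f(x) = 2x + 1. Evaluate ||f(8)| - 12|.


5


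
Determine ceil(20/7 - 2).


20/7 = 2.8571
2.8571 - 2 = 0.8571
ceil(0.8571) = 1

1


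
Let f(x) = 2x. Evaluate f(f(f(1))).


f(1) = 2
f(2) = 4
f(4) = 8

8


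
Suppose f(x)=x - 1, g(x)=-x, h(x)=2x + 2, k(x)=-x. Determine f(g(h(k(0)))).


k(0) = 0
h(0) = 2
g(2) = -2
f(-2) = -3

-3


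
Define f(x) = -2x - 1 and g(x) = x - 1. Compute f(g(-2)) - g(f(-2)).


f(g(-2)) = 5
g(f(-2)) = 2
Difference = 3

3


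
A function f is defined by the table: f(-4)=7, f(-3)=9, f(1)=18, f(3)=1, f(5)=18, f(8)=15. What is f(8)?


Reading from the table at x = 8

15


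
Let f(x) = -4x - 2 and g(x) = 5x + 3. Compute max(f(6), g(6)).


f(6) = -26
g(6) = 33
max = 33

33


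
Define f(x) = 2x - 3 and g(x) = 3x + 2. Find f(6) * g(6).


180


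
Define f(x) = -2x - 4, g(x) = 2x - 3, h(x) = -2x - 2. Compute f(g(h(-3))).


h(-3) = 4
g(4) = 5
f(5) = -14

-14


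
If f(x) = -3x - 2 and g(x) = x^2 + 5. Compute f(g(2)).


g(2) = 9
f(9) = -29

-29


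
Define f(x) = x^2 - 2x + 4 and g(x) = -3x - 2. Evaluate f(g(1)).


g(1) = -5
f(-5) = 1*(-5)^2 - 2*(-5) + 4 = 39

39


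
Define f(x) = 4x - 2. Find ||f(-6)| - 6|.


f(-6) = -26
|-26| = 26
|26 - 6| = 20

20


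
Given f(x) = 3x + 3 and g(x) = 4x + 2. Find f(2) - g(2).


f(2) = 9
g(2) = 10
Difference = -1

-1


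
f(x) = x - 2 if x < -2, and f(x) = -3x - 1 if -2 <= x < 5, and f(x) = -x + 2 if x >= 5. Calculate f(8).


8 satisfies x >= 5
f(8) = -6

-6


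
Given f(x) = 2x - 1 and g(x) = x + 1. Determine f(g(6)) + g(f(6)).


f(g(6)) = 13
g(f(6)) = 12
Sum = 25

25


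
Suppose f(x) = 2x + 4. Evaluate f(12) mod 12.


f(12) = 28
28 mod 12 = 4

4


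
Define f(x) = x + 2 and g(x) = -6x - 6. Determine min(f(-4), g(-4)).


f(-4) = -2
g(-4) = 18
min = -2

-2


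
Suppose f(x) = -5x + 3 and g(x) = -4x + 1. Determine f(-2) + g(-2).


f(-2) = 13
g(-2) = 9
Sum = 22

22


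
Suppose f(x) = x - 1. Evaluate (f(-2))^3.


f(-2) = -3
(-3)^3 = -27

-27


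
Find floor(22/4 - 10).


22/4 = 5.5
5.5 - 10 = -4.5
floor(-4.5) = -5

-5


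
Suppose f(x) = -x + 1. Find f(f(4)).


f(4) = -3
f(-3) = 4

4


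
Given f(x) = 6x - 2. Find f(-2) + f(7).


f(-2) = -14
f(7) = 40
Sum = 26

26


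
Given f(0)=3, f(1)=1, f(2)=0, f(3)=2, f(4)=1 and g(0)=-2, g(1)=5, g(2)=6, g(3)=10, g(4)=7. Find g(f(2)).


f(2) = 0
g(0) = -2

-2


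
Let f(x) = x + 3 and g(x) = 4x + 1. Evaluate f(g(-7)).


g(-7) = -27
f(-27) = -24

-24


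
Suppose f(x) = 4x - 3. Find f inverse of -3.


Solve 4x - 3 = -3
x = (-3 + 3) / 4 = 0

0


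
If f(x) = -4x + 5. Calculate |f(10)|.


35


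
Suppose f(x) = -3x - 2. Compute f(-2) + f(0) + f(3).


f(-2) = 4
f(0) = -2
f(3) = -11
Sum = -9

-9


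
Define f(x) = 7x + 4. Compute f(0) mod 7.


f(0) = 4
4 mod 7 = 4

4


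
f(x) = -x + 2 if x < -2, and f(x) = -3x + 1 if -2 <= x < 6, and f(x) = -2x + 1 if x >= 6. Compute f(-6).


-6 satisfies x < -2
f(-6) = 8

8


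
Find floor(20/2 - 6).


4


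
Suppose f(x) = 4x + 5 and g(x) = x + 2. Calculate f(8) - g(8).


f(8) = 37
g(8) = 10
Difference = 27

27


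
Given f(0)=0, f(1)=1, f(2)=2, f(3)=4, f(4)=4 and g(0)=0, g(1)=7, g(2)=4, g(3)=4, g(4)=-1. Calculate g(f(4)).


-1


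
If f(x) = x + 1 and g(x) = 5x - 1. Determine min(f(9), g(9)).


10


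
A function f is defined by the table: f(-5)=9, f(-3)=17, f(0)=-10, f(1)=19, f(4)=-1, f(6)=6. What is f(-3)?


Reading from the table at x = -3

17


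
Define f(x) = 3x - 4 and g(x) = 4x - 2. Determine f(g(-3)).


g(-3) = -14
f(-14) = -46

-46


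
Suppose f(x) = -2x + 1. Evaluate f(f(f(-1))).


11


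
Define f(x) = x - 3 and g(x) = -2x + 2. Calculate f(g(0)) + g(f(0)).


f(g(0)) = -1
g(f(0)) = 8
Sum = 7

7


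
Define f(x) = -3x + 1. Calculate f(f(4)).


f(4) = -11
f(-11) = 34

34


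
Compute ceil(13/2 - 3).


13/2 = 6.5
6.5 - 3 = 3.5
ceil(3.5) = 4

4


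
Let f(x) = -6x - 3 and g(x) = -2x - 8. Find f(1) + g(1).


f(1) = -9
g(1) = -10
Sum = -19

-19


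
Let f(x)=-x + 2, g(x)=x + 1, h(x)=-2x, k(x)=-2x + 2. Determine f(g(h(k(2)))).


k(2) = -2
h(-2) = 4
g(4) = 5
f(5) = -3

-3


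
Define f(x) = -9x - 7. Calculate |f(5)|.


f(5) = -52
|-52| = 52

52


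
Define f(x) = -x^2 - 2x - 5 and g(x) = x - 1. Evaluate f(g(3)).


g(3) = 2
f(2) = (-1)*(2)^2 - 2*(2) - 5 = -13

-13


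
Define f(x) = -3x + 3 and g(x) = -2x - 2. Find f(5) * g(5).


144


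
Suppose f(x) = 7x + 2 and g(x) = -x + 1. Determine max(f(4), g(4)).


f(4) = 30
g(4) = -3
max = 30

30


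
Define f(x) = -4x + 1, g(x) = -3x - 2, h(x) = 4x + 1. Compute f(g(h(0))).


h(0) = 1
g(1) = -5
f(-5) = 21

21


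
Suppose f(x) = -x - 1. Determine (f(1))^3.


-8


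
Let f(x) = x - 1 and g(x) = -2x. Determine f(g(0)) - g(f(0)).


f(g(0)) = -1
g(f(0)) = 2
Difference = -3

-3


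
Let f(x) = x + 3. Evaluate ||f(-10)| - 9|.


f(-10) = -7
|-7| = 7
|7 - 9| = 2

2


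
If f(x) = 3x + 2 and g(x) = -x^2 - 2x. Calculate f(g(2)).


g(2) = -8
f(-8) = -22

-22


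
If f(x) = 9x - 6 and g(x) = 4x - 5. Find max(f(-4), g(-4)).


f(-4) = -42
g(-4) = -21
max = -21

-21


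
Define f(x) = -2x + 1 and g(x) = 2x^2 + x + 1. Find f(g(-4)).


g(-4) = 29
f(29) = -57

-57


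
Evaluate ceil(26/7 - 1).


26/7 = 3.7143
3.7143 - 1 = 2.7143
ceil(2.7143) = 3

3


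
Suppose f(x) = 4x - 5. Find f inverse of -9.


Solve 4x - 5 = -9
x = (-9 + 5) / 4 = -1

-1


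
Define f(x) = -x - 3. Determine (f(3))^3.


-216


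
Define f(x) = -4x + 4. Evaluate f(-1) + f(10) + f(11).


f(-1) = 8
f(10) = -36
f(11) = -40
Sum = -68

-68


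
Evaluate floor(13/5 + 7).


13/5 = 2.6
2.6 + 7 = 9.6
floor(9.6) = 9

9


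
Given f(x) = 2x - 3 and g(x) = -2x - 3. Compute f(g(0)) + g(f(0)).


f(g(0)) = -9
g(f(0)) = 3
Sum = -6

-6


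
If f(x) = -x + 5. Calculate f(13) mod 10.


f(13) = -8
-8 mod 10 = 2

2


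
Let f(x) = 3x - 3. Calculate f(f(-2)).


-30


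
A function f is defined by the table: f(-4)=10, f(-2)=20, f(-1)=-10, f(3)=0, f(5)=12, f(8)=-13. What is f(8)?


Reading from the table at x = 8

-13


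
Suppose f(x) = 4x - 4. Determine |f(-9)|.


f(-9) = -40
|-40| = 40

40


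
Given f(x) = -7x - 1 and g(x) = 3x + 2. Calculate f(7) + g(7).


-27


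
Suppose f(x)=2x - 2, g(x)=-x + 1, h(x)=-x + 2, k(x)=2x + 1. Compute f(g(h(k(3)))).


k(3) = 7
h(7) = -5
g(-5) = 6
f(6) = 10

10


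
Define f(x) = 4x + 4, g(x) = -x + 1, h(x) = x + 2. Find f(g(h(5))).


-20


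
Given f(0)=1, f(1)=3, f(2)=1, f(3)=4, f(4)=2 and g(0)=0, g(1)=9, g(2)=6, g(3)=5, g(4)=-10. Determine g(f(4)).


f(4) = 2
g(2) = 6

6


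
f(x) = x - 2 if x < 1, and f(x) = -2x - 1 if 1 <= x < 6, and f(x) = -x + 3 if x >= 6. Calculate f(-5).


-5 satisfies x < 1
f(-5) = -7

-7


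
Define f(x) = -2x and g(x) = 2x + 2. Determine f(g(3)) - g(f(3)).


f(g(3)) = -16
g(f(3)) = -10
Difference = -6

-6


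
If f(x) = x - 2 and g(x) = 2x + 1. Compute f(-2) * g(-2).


12


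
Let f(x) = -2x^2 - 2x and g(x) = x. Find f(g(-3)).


-12


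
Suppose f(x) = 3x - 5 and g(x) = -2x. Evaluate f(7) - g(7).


f(7) = 16
g(7) = -14
Difference = 30

30


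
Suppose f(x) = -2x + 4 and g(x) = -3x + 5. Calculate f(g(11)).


g(11) = -28
f(-28) = 60

60


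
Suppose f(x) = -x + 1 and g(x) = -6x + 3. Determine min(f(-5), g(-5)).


f(-5) = 6
g(-5) = 33
min = 6

6


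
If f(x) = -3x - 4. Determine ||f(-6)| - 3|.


f(-6) = 14
|14| = 14
|14 - 3| = 11

11


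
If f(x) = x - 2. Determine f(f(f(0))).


-6


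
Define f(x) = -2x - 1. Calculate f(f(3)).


f(3) = -7
f(-7) = 13

13


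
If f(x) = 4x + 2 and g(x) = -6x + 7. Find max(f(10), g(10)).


f(10) = 42
g(10) = -53
max = 42

42


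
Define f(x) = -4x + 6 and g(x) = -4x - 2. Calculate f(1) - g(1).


f(1) = 2
g(1) = -6
Difference = 8

8


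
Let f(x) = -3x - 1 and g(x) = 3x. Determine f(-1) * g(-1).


f(-1) = 2
g(-1) = -3
Product = -6

-6


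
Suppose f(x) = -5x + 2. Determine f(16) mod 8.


f(16) = -78
-78 mod 8 = 2

2


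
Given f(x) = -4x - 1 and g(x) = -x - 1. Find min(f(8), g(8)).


-33


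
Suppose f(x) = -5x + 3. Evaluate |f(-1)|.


f(-1) = 8
|8| = 8

8


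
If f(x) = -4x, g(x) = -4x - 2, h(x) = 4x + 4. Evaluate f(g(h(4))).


328


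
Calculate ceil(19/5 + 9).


19/5 = 3.8
3.8 + 9 = 12.8
ceil(12.8) = 13

13


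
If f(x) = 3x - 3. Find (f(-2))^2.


f(-2) = -9
(-9)^2 = 81

81


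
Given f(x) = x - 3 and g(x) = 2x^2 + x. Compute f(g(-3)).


g(-3) = 15
f(15) = 12

12


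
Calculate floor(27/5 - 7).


27/5 = 5.4
5.4 - 7 = -1.6
floor(-1.6) = -2

-2


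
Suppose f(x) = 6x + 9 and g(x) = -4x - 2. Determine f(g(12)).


-291


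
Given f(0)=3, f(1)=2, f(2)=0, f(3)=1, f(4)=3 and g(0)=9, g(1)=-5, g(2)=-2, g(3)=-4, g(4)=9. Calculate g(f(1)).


f(1) = 2
g(2) = -2

-2


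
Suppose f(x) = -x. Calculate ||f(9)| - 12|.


3


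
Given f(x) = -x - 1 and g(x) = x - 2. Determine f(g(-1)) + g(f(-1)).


f(g(-1)) = 2
g(f(-1)) = -2
Sum = 0

0


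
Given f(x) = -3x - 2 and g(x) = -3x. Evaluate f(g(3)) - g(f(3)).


f(g(3)) = 25
g(f(3)) = 33
Difference = -8

-8


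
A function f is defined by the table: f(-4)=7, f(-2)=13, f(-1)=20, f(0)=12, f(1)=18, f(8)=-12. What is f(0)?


Reading from the table at x = 0

12


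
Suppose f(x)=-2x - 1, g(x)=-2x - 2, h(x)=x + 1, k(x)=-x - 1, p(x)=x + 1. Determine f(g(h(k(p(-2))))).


p(-2) = -1
k(-1) = 0
h(0) = 1
g(1) = -4
f(-4) = 7

7


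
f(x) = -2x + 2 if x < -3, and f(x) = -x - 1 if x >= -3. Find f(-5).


-5 satisfies x < -3
f(-5) = 12

12


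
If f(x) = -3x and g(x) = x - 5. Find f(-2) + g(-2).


-1


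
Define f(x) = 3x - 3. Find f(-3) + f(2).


f(-3) = -12
f(2) = 3
Sum = -9

-9


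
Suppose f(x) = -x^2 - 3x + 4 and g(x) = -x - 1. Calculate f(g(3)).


g(3) = -4
f(-4) = (-1)*(-4)^2 - 3*(-4) + 4 = 0

0


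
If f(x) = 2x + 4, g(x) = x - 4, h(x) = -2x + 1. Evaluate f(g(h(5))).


h(5) = -9
g(-9) = -13
f(-13) = -22

-22


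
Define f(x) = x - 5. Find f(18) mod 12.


1


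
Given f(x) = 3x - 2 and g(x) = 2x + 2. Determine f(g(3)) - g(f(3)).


f(g(3)) = 22
g(f(3)) = 16
Difference = 6

6


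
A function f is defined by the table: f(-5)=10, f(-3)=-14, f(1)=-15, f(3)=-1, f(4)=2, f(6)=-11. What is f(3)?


-1


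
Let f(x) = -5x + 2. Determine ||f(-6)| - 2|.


f(-6) = 32
|32| = 32
|32 - 2| = 30

30


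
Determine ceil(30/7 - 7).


30/7 = 4.2857
4.2857 - 7 = -2.7143
ceil(-2.7143) = -2

-2


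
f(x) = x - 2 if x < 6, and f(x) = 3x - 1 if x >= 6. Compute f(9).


9 satisfies x >= 6
f(9) = 26

26


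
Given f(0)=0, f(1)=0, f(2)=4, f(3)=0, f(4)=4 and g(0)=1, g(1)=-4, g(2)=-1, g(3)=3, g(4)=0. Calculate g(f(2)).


f(2) = 4
g(4) = 0

0


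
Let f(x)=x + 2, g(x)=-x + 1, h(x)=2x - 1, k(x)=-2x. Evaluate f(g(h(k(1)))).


k(1) = -2
h(-2) = -5
g(-5) = 6
f(6) = 8

8


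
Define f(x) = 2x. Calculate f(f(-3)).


f(-3) = -6
f(-6) = -12

-12


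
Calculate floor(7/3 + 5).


7/3 = 2.3333
2.3333 + 5 = 7.3333
floor(7.3333) = 7

7


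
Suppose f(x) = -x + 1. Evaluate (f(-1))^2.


f(-1) = 2
(2)^2 = 4

4


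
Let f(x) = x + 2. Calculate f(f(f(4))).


f(4) = 6
f(6) = 8
f(8) = 10

10


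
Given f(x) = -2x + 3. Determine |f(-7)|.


f(-7) = 17
|17| = 17

17


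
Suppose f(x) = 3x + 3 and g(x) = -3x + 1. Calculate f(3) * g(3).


f(3) = 12
g(3) = -8
Product = -96

-96


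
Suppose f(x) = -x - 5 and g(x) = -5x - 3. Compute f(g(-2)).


-12


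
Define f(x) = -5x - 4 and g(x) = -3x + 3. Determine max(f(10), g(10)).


f(10) = -54
g(10) = -27
max = -27

-27


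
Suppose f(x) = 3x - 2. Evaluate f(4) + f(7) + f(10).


57


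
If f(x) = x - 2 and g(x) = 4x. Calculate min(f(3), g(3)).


1


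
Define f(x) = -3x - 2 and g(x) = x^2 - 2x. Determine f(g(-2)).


g(-2) = 8
f(8) = -26

-26


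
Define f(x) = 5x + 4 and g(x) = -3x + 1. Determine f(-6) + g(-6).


f(-6) = -26
g(-6) = 19
Sum = -7

-7


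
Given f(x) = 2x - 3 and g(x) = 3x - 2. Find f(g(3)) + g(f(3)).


f(g(3)) = 11
g(f(3)) = 7
Sum = 18

18


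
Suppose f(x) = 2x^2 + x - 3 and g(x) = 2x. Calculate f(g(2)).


g(2) = 4
f(4) = 2*(4)^2 + 1*(4) - 3 = 33

33


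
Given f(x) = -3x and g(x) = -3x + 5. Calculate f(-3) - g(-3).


-5


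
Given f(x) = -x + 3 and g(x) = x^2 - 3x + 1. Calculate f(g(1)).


4


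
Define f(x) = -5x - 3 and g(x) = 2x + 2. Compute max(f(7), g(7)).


f(7) = -38
g(7) = 16
max = 16

16


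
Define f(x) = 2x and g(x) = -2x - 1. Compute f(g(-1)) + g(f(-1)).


f(g(-1)) = 2
g(f(-1)) = 3
Sum = 5

5


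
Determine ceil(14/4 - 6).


14/4 = 3.5
3.5 - 6 = -2.5
ceil(-2.5) = -2

-2


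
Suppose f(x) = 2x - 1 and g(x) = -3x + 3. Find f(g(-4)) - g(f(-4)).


f(g(-4)) = 29
g(f(-4)) = 30
Difference = -1

-1


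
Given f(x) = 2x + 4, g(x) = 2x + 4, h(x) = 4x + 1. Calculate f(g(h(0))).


h(0) = 1
g(1) = 6
f(6) = 16

16


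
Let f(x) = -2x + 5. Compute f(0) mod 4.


f(0) = 5
5 mod 4 = 1

1


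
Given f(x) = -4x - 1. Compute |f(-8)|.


f(-8) = 31
|31| = 31

31


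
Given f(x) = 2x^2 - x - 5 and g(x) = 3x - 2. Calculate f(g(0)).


g(0) = -2
f(-2) = 2*(-2)^2 - 1*(-2) - 5 = 5

5


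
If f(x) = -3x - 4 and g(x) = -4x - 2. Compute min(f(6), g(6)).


f(6) = -22
g(6) = -26
min = -26

-26


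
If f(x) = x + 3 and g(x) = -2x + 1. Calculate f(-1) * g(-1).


f(-1) = 2
g(-1) = 3
Product = 6

6


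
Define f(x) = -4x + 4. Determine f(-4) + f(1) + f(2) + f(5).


f(-4) = 20
f(1) = 0
f(2) = -4
f(5) = -16
Sum = 0

0


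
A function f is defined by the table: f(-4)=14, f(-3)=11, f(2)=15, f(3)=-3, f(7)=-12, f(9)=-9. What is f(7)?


Reading from the table at x = 7

-12


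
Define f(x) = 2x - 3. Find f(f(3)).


f(3) = 3
f(3) = 3

3


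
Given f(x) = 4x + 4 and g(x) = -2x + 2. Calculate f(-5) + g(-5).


f(-5) = -16
g(-5) = 12
Sum = -4

-4


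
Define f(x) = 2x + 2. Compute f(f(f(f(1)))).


f(1) = 4
f(4) = 10
f(10) = 22
f(22) = 46

46


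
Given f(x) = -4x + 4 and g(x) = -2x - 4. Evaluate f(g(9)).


g(9) = -22
f(-22) = 92

92


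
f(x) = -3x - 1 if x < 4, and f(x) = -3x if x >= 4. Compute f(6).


6 satisfies x >= 4
f(6) = -18

-18


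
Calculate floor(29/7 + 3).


29/7 = 4.1429
4.1429 + 3 = 7.1429
floor(7.1429) = 7

7


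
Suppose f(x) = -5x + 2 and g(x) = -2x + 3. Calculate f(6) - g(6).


f(6) = -28
g(6) = -9
Difference = -19

-19


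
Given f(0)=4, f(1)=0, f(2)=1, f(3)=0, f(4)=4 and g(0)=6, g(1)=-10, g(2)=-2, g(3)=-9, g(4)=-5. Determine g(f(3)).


f(3) = 0
g(0) = 6

6


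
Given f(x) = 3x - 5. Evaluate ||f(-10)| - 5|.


f(-10) = -35
|-35| = 35
|35 - 5| = 30

30


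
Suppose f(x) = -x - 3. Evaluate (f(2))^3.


f(2) = -5
(-5)^3 = -125

-125


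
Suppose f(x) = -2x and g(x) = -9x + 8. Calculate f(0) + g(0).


f(0) = 0
g(0) = 8
Sum = 8

8


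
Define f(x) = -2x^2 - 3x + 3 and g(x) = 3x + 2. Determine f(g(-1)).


g(-1) = -1
f(-1) = (-2)*(-1)^2 - 3*(-1) + 3 = 4

4


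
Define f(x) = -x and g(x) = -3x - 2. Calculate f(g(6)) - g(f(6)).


f(g(6)) = 20
g(f(6)) = 16
Difference = 4

4


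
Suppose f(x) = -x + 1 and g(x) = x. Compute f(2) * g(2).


f(2) = -1
g(2) = 2
Product = -2

-2


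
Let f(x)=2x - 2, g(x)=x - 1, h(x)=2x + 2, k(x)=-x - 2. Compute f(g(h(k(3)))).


k(3) = -5
h(-5) = -8
g(-8) = -9
f(-9) = -20

-20


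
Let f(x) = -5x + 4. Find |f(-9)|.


f(-9) = 49
|49| = 49

49


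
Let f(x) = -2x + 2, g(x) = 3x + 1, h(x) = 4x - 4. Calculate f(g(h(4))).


h(4) = 12
g(12) = 37
f(37) = -72

-72


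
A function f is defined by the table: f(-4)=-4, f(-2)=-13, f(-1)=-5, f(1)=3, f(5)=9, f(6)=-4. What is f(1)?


3


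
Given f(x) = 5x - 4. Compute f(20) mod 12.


f(20) = 96
96 mod 12 = 0

0


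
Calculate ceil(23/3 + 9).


23/3 = 7.6667
7.6667 + 9 = 16.6667
ceil(16.6667) = 17

17


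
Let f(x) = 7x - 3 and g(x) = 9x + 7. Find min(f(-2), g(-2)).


f(-2) = -17
g(-2) = -11
min = -17

-17


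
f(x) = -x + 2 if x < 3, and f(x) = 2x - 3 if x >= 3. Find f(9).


15


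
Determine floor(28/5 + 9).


28/5 = 5.6
5.6 + 9 = 14.6
floor(14.6) = 14

14


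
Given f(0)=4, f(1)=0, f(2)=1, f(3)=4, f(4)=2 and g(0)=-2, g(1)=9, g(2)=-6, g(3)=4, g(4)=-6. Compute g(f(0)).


f(0) = 4
g(4) = -6

-6


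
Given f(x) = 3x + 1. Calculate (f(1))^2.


f(1) = 4
(4)^2 = 16

16


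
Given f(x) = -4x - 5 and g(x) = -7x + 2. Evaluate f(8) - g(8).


f(8) = -37
g(8) = -54
Difference = 17

17


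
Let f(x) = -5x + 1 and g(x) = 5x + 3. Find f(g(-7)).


g(-7) = -32
f(-32) = 161

161


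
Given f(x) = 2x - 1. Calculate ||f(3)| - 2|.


f(3) = 5
|5| = 5
|5 - 2| = 3

3


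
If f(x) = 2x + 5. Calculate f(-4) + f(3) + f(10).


33


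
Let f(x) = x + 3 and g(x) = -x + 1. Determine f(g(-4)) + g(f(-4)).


f(g(-4)) = 8
g(f(-4)) = 2
Sum = 10

10


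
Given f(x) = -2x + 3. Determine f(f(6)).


21


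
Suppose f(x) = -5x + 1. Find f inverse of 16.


Solve -5x + 1 = 16
x = (16 - 1) / (-5) = -3

-3


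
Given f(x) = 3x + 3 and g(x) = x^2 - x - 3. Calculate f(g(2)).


0


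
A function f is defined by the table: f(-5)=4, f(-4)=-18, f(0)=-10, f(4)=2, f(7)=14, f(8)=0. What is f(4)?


Reading from the table at x = 4

2


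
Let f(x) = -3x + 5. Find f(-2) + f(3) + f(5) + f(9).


f(-2) = 11
f(3) = -4
f(5) = -10
f(9) = -22
Sum = -25

-25


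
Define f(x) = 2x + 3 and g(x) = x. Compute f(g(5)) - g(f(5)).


f(g(5)) = 13
g(f(5)) = 13
Difference = 0

0


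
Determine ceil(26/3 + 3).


26/3 = 8.6667
8.6667 + 3 = 11.6667
ceil(11.6667) = 12

12


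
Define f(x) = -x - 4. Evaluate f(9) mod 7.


f(9) = -13
-13 mod 7 = 1

1


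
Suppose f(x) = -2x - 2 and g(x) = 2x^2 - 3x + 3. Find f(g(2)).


g(2) = 5
f(5) = -12

-12


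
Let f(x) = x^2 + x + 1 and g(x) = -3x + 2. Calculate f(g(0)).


7


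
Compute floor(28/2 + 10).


28/2 = 14
14 + 10 = 24
floor(24) = 24

24


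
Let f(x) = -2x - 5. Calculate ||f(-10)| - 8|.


7


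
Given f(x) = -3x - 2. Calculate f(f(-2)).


f(-2) = 4
f(4) = -14

-14


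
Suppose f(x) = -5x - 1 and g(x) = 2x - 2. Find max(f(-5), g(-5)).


f(-5) = 24
g(-5) = -12
max = 24

24


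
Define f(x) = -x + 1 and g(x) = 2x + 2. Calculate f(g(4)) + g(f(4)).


f(g(4)) = -9
g(f(4)) = -4
Sum = -13

-13


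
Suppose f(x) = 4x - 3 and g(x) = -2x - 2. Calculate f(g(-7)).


g(-7) = 12
f(12) = 45

45


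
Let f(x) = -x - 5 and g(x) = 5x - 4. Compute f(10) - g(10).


f(10) = -15
g(10) = 46
Difference = -61

-61


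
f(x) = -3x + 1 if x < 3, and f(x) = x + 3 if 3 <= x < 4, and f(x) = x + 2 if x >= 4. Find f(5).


7


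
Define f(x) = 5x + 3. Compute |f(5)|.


f(5) = 28
|28| = 28

28


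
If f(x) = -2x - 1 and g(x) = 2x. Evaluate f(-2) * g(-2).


-12


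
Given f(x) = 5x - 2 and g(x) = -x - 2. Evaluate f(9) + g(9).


f(9) = 43
g(9) = -11
Sum = 32

32


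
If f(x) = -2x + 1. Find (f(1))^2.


f(1) = -1
(-1)^2 = 1

1


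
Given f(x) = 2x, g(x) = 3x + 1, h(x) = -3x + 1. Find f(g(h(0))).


8


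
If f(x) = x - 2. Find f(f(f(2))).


f(2) = 0
f(0) = -2
f(-2) = -4

-4


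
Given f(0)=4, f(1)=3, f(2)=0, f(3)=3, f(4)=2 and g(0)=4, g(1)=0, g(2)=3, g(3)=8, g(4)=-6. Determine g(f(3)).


8


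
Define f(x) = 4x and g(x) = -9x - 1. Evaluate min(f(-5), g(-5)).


f(-5) = -20
g(-5) = 44
min = -20

-20


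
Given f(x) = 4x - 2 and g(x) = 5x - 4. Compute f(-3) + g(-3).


f(-3) = -14
g(-3) = -19
Sum = -33

-33


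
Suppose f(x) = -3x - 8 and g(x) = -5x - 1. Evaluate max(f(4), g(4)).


f(4) = -20
g(4) = -21
max = -20

-20


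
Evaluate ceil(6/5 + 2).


6/5 = 1.2
1.2 + 2 = 3.2
ceil(3.2) = 4

4


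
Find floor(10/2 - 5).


0


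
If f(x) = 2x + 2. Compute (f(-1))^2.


f(-1) = 0
(0)^2 = 0

0


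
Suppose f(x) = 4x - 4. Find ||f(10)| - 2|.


34


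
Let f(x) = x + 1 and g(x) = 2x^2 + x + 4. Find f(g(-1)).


g(-1) = 5
f(5) = 6

6


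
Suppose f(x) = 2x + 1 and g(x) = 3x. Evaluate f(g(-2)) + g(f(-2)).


f(g(-2)) = -11
g(f(-2)) = -9
Sum = -20

-20


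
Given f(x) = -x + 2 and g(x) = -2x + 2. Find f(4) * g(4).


f(4) = -2
g(4) = -6
Product = 12

12


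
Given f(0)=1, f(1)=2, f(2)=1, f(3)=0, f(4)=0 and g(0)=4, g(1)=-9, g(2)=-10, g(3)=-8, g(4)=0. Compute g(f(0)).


f(0) = 1
g(1) = -9

-9


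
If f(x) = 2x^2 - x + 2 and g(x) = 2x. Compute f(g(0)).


g(0) = 0
f(0) = 2*(0)^2 - 1*(0) + 2 = 2

2


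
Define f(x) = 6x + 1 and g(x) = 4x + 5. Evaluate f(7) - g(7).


f(7) = 43
g(7) = 33
Difference = 10

10


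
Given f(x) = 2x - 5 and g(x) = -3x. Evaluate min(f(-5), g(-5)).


f(-5) = -15
g(-5) = 15
min = -15

-15


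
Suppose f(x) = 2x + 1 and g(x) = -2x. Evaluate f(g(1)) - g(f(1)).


f(g(1)) = -3
g(f(1)) = -6
Difference = 3

3


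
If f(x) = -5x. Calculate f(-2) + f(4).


f(-2) = 10
f(4) = -20
Sum = -10

-10


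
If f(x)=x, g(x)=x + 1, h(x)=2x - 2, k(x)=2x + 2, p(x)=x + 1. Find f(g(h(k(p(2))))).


p(2) = 3
k(3) = 8
h(8) = 14
g(14) = 15
f(15) = 15

15


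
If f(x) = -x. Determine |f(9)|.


f(9) = -9
|-9| = 9

9


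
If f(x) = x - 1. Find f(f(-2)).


f(-2) = -3
f(-3) = -4

-4


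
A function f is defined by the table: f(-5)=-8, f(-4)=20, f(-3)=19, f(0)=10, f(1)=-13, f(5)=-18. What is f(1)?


Reading from the table at x = 1

-13


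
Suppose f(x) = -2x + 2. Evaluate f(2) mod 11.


9


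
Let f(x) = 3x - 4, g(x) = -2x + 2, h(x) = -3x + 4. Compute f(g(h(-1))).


-40


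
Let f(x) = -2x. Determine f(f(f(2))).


f(2) = -4
f(-4) = 8
f(8) = -16

-16


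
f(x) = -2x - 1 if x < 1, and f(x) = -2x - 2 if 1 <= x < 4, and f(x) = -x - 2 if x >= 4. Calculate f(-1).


1


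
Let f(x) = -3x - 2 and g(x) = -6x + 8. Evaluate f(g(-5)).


g(-5) = 38
f(38) = -116

-116


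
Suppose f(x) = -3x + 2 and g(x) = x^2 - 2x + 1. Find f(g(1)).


g(1) = 0
f(0) = 2

2


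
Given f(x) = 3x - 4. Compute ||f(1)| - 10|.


9


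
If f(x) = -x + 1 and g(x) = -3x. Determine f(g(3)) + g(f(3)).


f(g(3)) = 10
g(f(3)) = 6
Sum = 16

16


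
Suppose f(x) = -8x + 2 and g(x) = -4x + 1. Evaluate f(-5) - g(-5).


f(-5) = 42
g(-5) = 21
Difference = 21

21


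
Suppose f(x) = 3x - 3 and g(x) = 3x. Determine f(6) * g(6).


f(6) = 15
g(6) = 18
Product = 270

270


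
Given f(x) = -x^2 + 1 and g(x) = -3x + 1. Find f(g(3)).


g(3) = -8
f(-8) = (-1)*(-8)^2 + 1 = -63

-63


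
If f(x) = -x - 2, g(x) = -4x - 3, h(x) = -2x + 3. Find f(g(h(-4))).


h(-4) = 11
g(11) = -47
f(-47) = 45

45


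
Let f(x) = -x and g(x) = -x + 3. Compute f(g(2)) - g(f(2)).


f(g(2)) = -1
g(f(2)) = 5
Difference = -6

-6


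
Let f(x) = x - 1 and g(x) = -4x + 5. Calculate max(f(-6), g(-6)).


f(-6) = -7
g(-6) = 29
max = 29

29


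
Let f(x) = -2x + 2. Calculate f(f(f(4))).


f(4) = -6
f(-6) = 14
f(14) = -26

-26


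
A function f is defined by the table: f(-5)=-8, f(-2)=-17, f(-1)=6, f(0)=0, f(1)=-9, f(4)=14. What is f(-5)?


-8


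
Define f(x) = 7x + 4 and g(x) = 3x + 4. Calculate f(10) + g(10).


108


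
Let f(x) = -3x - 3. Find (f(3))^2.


f(3) = -12
(-12)^2 = 144

144


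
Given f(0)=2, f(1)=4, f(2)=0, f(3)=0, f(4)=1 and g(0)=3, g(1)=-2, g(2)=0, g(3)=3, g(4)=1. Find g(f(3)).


f(3) = 0
g(0) = 3

3


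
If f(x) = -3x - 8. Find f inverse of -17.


Solve -3x - 8 = -17
x = (-17 + 8) / (-3) = 3

3


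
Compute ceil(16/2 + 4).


16/2 = 8
8 + 4 = 12
ceil(12) = 12

12


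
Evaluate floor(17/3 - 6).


-1


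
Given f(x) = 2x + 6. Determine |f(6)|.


f(6) = 18
|18| = 18

18


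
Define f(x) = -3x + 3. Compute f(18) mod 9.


f(18) = -51
-51 mod 9 = 3

3


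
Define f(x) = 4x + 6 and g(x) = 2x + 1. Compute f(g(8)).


g(8) = 17
f(17) = 74

74


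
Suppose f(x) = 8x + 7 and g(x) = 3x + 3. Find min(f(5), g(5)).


f(5) = 47
g(5) = 18
min = 18

18


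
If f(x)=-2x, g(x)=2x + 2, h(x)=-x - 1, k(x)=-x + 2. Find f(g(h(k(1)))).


k(1) = 1
h(1) = -2
g(-2) = -2
f(-2) = 4

4


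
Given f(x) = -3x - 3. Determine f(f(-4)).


f(-4) = 9
f(9) = -30

-30


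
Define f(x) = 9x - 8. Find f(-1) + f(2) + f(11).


f(-1) = -17
f(2) = 10
f(11) = 91
Sum = 84

84


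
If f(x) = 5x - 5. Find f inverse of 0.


Solve 5x - 5 = 0
x = (0 + 5) / 5 = 1

1


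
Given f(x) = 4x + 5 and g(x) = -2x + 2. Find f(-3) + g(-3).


f(-3) = -7
g(-3) = 8
Sum = 1

1


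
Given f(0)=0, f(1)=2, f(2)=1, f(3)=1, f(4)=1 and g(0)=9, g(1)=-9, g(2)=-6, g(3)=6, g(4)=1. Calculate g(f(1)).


f(1) = 2
g(2) = -6

-6


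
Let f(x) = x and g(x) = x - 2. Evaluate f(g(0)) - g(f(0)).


f(g(0)) = -2
g(f(0)) = -2
Difference = 0

0


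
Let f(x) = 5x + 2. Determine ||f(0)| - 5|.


f(0) = 2
|2| = 2
|2 - 5| = 3

3
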